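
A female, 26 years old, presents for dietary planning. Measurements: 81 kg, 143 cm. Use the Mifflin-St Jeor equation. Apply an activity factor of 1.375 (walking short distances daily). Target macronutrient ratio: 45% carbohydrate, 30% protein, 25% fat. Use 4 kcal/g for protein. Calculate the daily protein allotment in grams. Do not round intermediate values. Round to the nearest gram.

146 g/day

Mifflin-St Jeor (female): BMR = 10(81) + 6.25(143) − 5(26) − 161 = 810 + 893.75 − 130 − 161 = 1412.75 kcal/day.
TEE = 1412.75 × 1.375 = 1942.5313 kcal/day.
Protein energy = 30% × 1942.5313 = 582.7594 kcal.
Protein = 582.7594 ÷ 4 kcal/g = 145.6898 g.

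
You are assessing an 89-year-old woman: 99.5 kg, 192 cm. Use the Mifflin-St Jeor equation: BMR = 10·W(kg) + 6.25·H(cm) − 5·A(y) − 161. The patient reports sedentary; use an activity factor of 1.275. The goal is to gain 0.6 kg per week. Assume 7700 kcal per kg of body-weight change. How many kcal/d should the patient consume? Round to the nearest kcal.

Mifflin-St Jeor (female): BMR = 10(99.5) + 6.25(192) − 5(89) − 161 = 995 + 1200 − 445 − 161 = 1589 kcal/day.
TEE = 1589 × 1.275 = 2025.975 kcal/day.
Required daily surplus = 0.6 × 7700 ÷ 7 = 660 kcal/day.
Target intake = 2025.975 + 660 = 2685.975 kcal/day.

2686 kcal/d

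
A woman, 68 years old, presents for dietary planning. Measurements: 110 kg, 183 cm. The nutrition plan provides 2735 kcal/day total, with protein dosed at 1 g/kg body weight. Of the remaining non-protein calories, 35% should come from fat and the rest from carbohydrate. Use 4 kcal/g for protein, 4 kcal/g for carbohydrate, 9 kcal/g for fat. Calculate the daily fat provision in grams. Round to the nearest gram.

Protein = 1 × 110 = 110 g → 110 × 4 = 440 kcal.
Non-protein calories = 2735 − 440 = 2295 kcal.
Fat: 35% × 2295 = 803.25 kcal; carbohydrate: 1491.75 kcal.
Fat: 803.25 kcal ÷ 9 kcal/g = 89.25 g.

89 g/day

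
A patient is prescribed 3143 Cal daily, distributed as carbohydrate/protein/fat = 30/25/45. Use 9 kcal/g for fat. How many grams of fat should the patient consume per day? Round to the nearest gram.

157 g/day

Fat energy = 45% × 3143 = 1414.35 kcal.
At 9 kcal/g: 1414.35 ÷ 9 = 157.15 g.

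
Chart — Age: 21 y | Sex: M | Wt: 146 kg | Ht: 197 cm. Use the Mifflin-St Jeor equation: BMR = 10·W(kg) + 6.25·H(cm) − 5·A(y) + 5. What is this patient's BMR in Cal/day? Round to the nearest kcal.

Mifflin-St Jeor (male): BMR = 10(146) + 6.25(197) − 5(21) + 5 = 1460 + 1231.25 − 105 + 5 = 2591.25 kcal/day.

2591 Cal/day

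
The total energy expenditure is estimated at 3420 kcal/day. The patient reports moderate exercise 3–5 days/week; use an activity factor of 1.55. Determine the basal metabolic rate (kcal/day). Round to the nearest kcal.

2206 kcal/day

BMR = TEE ÷ activity factor = 3420 ÷ 1.55 = 2206.4516 kcal/day.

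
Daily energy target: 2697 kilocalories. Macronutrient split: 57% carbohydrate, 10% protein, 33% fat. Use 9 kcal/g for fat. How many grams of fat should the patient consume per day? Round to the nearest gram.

99 g/day

Fat energy = 33% × 2697 = 890.01 kcal.
At 9 kcal/g: 890.01 ÷ 9 = 98.89 g.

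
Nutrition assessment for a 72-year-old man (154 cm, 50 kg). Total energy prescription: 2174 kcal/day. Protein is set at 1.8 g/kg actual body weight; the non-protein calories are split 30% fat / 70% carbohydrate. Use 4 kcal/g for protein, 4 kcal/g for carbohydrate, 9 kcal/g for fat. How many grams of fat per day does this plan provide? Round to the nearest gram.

Protein = 1.8 × 50 = 90 g → 90 × 4 = 360 kcal.
Non-protein calories = 2174 − 360 = 1814 kcal.
Fat: 30% × 1814 = 544.2 kcal; carbohydrate: 1269.8 kcal.
Fat: 544.2 kcal ÷ 9 kcal/g = 60.4667 g.

60 g/day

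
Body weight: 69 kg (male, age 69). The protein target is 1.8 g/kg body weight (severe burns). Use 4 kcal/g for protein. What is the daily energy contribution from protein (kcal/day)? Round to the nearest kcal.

497 kcal/day

Protein = 1.8 g/kg × 69 kg = 124.2 g/day.
Protein energy = 124.2 g × 4 kcal/g = 496.8 kcal/day.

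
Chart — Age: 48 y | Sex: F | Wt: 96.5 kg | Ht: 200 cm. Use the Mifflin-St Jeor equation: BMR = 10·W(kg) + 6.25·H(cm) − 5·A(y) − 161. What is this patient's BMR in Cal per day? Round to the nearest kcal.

Mifflin-St Jeor (female): BMR = 10(96.5) + 6.25(200) − 5(48) − 161 = 965 + 1250 − 240 − 161 = 1814 kcal/day.

1814 Cal per day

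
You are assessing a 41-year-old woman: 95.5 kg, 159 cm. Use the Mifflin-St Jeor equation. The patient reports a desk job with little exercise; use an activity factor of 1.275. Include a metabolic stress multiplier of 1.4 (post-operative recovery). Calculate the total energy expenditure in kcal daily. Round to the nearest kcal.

2825 kcal daily

Mifflin-St Jeor (female): BMR = 10(95.5) + 6.25(159) − 5(41) − 161 = 955 + 993.75 − 205 − 161 = 1582.75 kcal/day.
TEE = BMR × activity factor = 1582.75 × 1.275 = 2018.0063 kcal/day.
Apply stress factor: 2018.0063 × 1.4 = 2825.2088 kcal/day.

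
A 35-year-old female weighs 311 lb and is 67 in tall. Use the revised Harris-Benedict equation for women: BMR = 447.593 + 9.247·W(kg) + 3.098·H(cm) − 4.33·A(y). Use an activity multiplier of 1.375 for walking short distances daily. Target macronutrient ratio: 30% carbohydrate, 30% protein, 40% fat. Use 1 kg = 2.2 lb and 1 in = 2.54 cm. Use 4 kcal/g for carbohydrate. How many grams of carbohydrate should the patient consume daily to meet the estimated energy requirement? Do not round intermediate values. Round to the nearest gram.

220 g/day

Convert to metric: weight = 311 ÷ 2.2 = 141.3636 kg; height = 67 × 2.54 = 170.18 cm.
Harris-Benedict: BMR = 447.593 + 9.247(141.3636) + 3.098(170.18) − 4.33(35) = 2130.4502 kcal/day.
TEE = 2130.4502 × 1.375 = 2929.369 kcal/day.
Carbohydrate energy = 30% × 2929.369 = 878.8107 kcal.
Carbohydrate = 878.8107 ÷ 4 kcal/g = 219.7027 g.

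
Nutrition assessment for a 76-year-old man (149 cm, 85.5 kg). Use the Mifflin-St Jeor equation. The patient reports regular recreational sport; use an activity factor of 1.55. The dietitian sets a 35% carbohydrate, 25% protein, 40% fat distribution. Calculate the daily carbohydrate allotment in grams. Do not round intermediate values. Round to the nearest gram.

191 g/day

Mifflin-St Jeor (male): BMR = 10(85.5) + 6.25(149) − 5(76) + 5 = 855 + 931.25 − 380 + 5 = 1411.25 kcal/day.
TEE = 1411.25 × 1.55 = 2187.4375 kcal/day.
Carbohydrate energy = 35% × 2187.4375 = 765.6031 kcal.
Carbohydrate = 765.6031 ÷ 4 kcal/g = 191.4008 g.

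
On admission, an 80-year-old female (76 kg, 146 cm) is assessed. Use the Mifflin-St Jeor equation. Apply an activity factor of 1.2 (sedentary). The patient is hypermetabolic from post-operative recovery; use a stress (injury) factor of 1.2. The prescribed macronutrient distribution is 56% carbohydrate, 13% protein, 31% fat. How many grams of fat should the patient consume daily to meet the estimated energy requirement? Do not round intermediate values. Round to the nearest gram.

55 g/day

Mifflin-St Jeor (female): BMR = 10(76) + 6.25(146) − 5(80) − 161 = 760 + 912.5 − 400 − 161 = 1111.5 kcal/day.
TEE = 1111.5 × 1.2 = 1333.8 kcal/day.
With stress factor 1.2: 1333.8 × 1.2 = 1600.56 kcal/day.
Fat energy = 31% × 1600.56 = 496.1736 kcal.
Fat = 496.1736 ÷ 9 kcal/g = 55.1304 g.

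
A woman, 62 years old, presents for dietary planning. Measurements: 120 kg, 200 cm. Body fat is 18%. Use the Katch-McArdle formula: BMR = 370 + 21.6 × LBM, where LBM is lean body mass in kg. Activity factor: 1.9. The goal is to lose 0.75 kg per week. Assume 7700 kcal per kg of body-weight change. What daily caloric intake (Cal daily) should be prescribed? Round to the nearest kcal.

LBM = 120 × (1 − 0.18) = 98.4 kg. Katch-McArdle: BMR = 370 + 21.6 × 98.4 = 2495.44 kcal/day.
TEE = 2495.44 × 1.9 = 4741.336 kcal/day.
Required daily deficit = 0.75 × 7700 ÷ 7 = 825 kcal/day.
Target intake = 4741.336 − 825 = 3916.336 kcal/day.

3916 Cal daily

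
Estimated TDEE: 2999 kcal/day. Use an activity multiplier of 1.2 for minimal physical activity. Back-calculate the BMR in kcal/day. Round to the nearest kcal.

BMR = TEE ÷ activity factor = 2999 ÷ 1.2 = 2499.1667 kcal/day.

2499 kcal/day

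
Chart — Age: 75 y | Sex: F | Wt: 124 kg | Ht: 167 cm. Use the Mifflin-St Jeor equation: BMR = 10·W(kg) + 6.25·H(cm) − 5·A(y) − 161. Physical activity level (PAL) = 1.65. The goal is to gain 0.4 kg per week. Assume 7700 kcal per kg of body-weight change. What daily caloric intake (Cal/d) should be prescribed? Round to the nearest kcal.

Mifflin-St Jeor (female): BMR = 10(124) + 6.25(167) − 5(75) − 161 = 1240 + 1043.75 − 375 − 161 = 1747.75 kcal/day.
TEE = 1747.75 × 1.65 = 2883.7875 kcal/day.
Required daily surplus = 0.4 × 7700 ÷ 7 = 440 kcal/day.
Target intake = 2883.7875 + 440 = 3323.7875 kcal/day.

3324 Cal/d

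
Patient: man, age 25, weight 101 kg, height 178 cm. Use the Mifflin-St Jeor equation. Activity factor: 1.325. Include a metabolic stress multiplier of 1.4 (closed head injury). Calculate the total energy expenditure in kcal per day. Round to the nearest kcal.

Mifflin-St Jeor (male): BMR = 10(101) + 6.25(178) − 5(25) + 5 = 1010 + 1112.5 − 125 + 5 = 2002.5 kcal/day.
TEE = BMR × activity factor = 2002.5 × 1.325 = 2653.3125 kcal/day.
Apply stress factor: 2653.3125 × 1.4 = 3714.6375 kcal/day.

3715 kcal per day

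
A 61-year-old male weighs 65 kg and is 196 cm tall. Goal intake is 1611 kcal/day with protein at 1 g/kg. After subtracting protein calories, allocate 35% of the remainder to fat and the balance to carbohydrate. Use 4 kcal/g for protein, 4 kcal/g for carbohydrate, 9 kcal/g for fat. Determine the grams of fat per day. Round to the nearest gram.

Protein = 1 × 65 = 65 g → 65 × 4 = 260 kcal.
Non-protein calories = 1611 − 260 = 1351 kcal.
Fat: 35% × 1351 = 472.85 kcal; carbohydrate: 878.15 kcal.
Fat: 472.85 kcal ÷ 9 kcal/g = 52.5389 g.

53 g/day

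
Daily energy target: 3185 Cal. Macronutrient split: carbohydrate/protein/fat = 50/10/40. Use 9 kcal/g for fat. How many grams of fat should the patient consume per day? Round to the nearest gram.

142 g/day

Fat energy = 40% × 3185 = 1274 kcal.
At 9 kcal/g: 1274 ÷ 9 = 141.5556 g.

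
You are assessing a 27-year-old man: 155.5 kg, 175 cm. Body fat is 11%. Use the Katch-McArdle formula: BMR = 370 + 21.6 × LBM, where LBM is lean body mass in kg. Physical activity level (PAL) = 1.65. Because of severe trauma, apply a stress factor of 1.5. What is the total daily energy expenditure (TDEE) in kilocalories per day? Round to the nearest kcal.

8314 kilocalories per day

LBM = 155.5 × (1 − 0.11) = 138.395 kg. Katch-McArdle: BMR = 370 + 21.6 × 138.395 = 3359.332 kcal/day.
TEE = BMR × activity factor = 3359.332 × 1.65 = 5542.8978 kcal/day.
Apply stress factor: 5542.8978 × 1.5 = 8314.3467 kcal/day.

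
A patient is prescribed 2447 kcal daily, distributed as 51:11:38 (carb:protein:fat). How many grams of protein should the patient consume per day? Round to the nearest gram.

67 g/day

Protein energy = 11% × 2447 = 269.17 kcal.
At 4 kcal/g: 269.17 ÷ 4 = 67.2925 g.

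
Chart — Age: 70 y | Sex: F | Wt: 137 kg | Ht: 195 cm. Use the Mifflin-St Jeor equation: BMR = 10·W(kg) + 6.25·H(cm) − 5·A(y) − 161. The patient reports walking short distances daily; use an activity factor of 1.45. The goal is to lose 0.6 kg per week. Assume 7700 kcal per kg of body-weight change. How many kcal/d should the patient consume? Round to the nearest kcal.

Mifflin-St Jeor (female): BMR = 10(137) + 6.25(195) − 5(70) − 161 = 1370 + 1218.75 − 350 − 161 = 2077.75 kcal/day.
TEE = 2077.75 × 1.45 = 3012.7375 kcal/day.
Required daily deficit = 0.6 × 7700 ÷ 7 = 660 kcal/day.
Target intake = 3012.7375 − 660 = 2352.7375 kcal/day.

2353 kcal/d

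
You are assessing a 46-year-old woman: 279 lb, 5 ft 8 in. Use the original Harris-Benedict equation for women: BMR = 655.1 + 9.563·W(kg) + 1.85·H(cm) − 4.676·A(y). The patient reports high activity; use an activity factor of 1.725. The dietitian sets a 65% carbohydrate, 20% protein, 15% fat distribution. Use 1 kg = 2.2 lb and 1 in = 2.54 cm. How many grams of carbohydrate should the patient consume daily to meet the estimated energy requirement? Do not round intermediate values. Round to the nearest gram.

553 g/day

Convert to metric: weight = 279 ÷ 2.2 = 126.8182 kg; height = (5×12 + 8) × 2.54 = 68 × 2.54 = 172.72 cm.
Harris-Benedict: BMR = 655.1 + 9.563(126.8182) + 1.85(172.72) − 4.676(46) = 1972.2983 kcal/day.
TEE = 1972.2983 × 1.725 = 3402.2145 kcal/day.
Carbohydrate energy = 65% × 3402.2145 = 2211.4394 kcal.
Carbohydrate = 2211.4394 ÷ 4 kcal/g = 552.8599 g.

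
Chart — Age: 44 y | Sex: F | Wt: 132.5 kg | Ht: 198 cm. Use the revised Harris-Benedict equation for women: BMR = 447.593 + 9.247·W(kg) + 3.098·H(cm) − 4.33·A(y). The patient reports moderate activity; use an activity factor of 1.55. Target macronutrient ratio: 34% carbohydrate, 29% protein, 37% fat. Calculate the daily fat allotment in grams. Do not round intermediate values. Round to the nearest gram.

Harris-Benedict: BMR = 447.593 + 9.247(132.5) + 3.098(198) − 4.33(44) = 2095.7045 kcal/day.
TEE = 2095.7045 × 1.55 = 3248.342 kcal/day.
Fat energy = 37% × 3248.342 = 1201.8865 kcal.
Fat = 1201.8865 ÷ 9 kcal/g = 133.5429 g.

134 g/day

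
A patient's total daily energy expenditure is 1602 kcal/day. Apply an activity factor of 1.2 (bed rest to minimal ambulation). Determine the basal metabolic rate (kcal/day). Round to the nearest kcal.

BMR = TEE ÷ activity factor = 1602 ÷ 1.2 = 1335 kcal/day.

1335 kcal/day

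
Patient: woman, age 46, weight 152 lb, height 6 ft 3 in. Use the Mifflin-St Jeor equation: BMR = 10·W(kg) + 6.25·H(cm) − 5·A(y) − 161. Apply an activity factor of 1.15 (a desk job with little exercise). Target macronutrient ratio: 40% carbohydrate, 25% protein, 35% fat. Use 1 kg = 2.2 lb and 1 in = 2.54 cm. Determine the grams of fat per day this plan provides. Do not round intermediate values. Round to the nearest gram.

Convert to metric: weight = 152 ÷ 2.2 = 69.0909 kg; height = (6×12 + 3) × 2.54 = 75 × 2.54 = 190.5 cm.
Mifflin-St Jeor (female): BMR = 10(69.0909) + 6.25(190.5) − 5(46) − 161 = 690.9091 + 1190.625 − 230 − 161 = 1490.5341 kcal/day.
TEE = 1490.5341 × 1.15 = 1714.1142 kcal/day.
Fat energy = 35% × 1714.1142 = 599.94 kcal.
Fat = 599.94 ÷ 9 kcal/g = 66.66 g.

67 g/day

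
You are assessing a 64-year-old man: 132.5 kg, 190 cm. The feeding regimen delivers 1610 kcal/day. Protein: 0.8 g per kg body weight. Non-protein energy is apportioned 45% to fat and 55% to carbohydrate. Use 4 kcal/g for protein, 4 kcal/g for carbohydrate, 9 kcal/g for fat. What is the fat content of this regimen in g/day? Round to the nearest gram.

59 g/day

Protein = 0.8 × 132.5 = 106 g → 106 × 4 = 424 kcal.
Non-protein calories = 1610 − 424 = 1186 kcal.
Fat: 45% × 1186 = 533.7 kcal; carbohydrate: 652.3 kcal.
Fat: 533.7 kcal ÷ 9 kcal/g = 59.3 g.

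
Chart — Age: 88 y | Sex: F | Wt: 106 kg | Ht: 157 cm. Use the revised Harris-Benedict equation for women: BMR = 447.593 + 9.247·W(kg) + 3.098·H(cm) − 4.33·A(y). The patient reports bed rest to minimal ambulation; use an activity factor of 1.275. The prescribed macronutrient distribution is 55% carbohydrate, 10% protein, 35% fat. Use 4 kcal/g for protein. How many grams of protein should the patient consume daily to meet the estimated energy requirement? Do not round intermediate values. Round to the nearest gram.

Harris-Benedict: BMR = 447.593 + 9.247(106) + 3.098(157) − 4.33(88) = 1533.121 kcal/day.
TEE = 1533.121 × 1.275 = 1954.7293 kcal/day.
Protein energy = 10% × 1954.7293 = 195.4729 kcal.
Protein = 195.4729 ÷ 4 kcal/g = 48.8682 g.

49 g/day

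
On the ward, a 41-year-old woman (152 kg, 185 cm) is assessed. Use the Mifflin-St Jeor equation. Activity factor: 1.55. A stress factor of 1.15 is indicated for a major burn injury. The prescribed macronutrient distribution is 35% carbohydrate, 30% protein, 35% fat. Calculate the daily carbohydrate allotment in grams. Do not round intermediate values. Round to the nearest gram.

360 g/day

Mifflin-St Jeor (female): BMR = 10(152) + 6.25(185) − 5(41) − 161 = 1520 + 1156.25 − 205 − 161 = 2310.25 kcal/day.
TEE = 2310.25 × 1.55 = 3580.8875 kcal/day.
With stress factor 1.15: 3580.8875 × 1.15 = 4118.0206 kcal/day.
Carbohydrate energy = 35% × 4118.0206 = 1441.3072 kcal.
Carbohydrate = 1441.3072 ÷ 4 kcal/g = 360.3268 g.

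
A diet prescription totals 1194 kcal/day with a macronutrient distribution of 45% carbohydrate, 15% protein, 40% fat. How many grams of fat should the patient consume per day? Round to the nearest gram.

Fat energy = 40% × 1194 = 477.6 kcal.
At 9 kcal/g: 477.6 ÷ 9 = 53.0667 g.

53 g/day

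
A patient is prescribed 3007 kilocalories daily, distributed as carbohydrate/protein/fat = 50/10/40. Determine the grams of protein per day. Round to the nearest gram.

75 g/day

Protein energy = 10% × 3007 = 300.7 kcal.
At 4 kcal/g: 300.7 ÷ 4 = 75.175 g.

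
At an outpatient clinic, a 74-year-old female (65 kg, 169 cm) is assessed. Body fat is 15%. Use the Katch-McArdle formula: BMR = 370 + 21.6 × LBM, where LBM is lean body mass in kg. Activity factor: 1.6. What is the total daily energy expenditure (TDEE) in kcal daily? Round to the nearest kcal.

2501 kcal daily

LBM = 65 × (1 − 0.15) = 55.25 kg. Katch-McArdle: BMR = 370 + 21.6 × 55.25 = 1563.4 kcal/day.
TEE = BMR × activity factor = 1563.4 × 1.6 = 2501.44 kcal/day.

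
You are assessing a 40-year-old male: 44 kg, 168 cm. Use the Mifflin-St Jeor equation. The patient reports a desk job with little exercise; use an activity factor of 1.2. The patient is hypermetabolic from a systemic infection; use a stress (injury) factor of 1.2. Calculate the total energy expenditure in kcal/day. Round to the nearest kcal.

Mifflin-St Jeor (male): BMR = 10(44) + 6.25(168) − 5(40) + 5 = 440 + 1050 − 200 + 5 = 1295 kcal/day.
TEE = BMR × activity factor = 1295 × 1.2 = 1554 kcal/day.
Apply stress factor: 1554 × 1.2 = 1864.8 kcal/day.

1865 kcal/day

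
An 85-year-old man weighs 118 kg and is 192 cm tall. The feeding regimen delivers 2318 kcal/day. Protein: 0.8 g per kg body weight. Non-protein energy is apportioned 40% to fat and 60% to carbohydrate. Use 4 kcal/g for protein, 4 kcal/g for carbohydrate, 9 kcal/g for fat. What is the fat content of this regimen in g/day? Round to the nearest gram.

Protein = 0.8 × 118 = 94.4 g → 94.4 × 4 = 377.6 kcal.
Non-protein calories = 2318 − 377.6 = 1940.4 kcal.
Fat: 40% × 1940.4 = 776.16 kcal; carbohydrate: 1164.24 kcal.
Fat: 776.16 kcal ÷ 9 kcal/g = 86.24 g.

86 g/day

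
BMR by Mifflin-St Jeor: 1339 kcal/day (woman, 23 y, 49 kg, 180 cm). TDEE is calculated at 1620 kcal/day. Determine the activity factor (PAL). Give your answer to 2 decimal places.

Activity factor = TEE ÷ BMR = 1620 ÷ 1339 = 1.21.

1.21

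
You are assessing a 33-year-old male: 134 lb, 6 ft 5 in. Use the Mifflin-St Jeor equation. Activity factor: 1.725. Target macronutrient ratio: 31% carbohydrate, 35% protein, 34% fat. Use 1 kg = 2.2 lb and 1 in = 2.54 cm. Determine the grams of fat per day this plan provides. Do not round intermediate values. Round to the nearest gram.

109 g/day

Convert to metric: weight = 134 ÷ 2.2 = 60.9091 kg; height = (6×12 + 5) × 2.54 = 77 × 2.54 = 195.58 cm.
Mifflin-St Jeor (male): BMR = 10(60.9091) + 6.25(195.58) − 5(33) + 5 = 609.0909 + 1222.375 − 165 + 5 = 1671.4659 kcal/day.
TEE = 1671.4659 × 1.725 = 2883.2787 kcal/day.
Fat energy = 34% × 2883.2787 = 980.3148 kcal.
Fat = 980.3148 ÷ 9 kcal/g = 108.9239 g.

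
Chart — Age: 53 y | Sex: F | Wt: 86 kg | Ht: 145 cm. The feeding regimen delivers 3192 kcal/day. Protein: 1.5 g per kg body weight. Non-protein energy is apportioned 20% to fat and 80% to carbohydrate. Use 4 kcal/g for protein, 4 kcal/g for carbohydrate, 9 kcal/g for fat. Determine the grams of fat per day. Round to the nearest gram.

Protein = 1.5 × 86 = 129 g → 129 × 4 = 516 kcal.
Non-protein calories = 3192 − 516 = 2676 kcal.
Fat: 20% × 2676 = 535.2 kcal; carbohydrate: 2140.8 kcal.
Fat: 535.2 kcal ÷ 9 kcal/g = 59.4667 g.

59 g/day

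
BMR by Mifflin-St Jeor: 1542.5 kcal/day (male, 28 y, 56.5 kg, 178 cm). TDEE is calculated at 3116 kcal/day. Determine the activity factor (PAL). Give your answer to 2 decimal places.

2.02

Activity factor = TEE ÷ BMR = 3116 ÷ 1542.5 = 2.02.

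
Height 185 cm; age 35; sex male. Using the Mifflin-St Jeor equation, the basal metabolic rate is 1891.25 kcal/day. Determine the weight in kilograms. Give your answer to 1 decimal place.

1891.25 = 10·W + 6.25(185) − 5(35) + 5
10·W = 1891.25 − 986.25 = 905, so W = 90.5 kg.

90.5 kg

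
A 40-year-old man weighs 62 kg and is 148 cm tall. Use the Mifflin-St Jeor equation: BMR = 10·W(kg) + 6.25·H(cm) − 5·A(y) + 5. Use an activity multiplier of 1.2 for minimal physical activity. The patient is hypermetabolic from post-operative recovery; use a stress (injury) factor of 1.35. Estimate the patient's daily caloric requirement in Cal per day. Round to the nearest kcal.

2187 Cal per day

Mifflin-St Jeor (male): BMR = 10(62) + 6.25(148) − 5(40) + 5 = 620 + 925 − 200 + 5 = 1350 kcal/day.
TEE = BMR × activity factor = 1350 × 1.2 = 1620 kcal/day.
Apply stress factor: 1620 × 1.35 = 2187 kcal/day.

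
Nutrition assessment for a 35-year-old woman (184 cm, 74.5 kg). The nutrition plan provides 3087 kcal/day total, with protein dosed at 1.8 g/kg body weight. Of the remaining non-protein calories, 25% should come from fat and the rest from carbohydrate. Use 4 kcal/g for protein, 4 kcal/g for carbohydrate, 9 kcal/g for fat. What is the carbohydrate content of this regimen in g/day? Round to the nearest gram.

478 g/day

Protein = 1.8 × 74.5 = 134.1 g → 134.1 × 4 = 536.4 kcal.
Non-protein calories = 3087 − 536.4 = 2550.6 kcal.
Fat: 25% × 2550.6 = 637.65 kcal; carbohydrate: 1912.95 kcal.
Carbohydrate: 1912.95 kcal ÷ 4 kcal/g = 478.2375 g.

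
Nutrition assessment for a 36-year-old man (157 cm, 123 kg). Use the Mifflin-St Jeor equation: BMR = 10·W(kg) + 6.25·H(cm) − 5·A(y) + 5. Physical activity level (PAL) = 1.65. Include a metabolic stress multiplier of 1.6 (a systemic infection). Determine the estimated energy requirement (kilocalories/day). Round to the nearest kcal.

5376 kilocalories/day

Mifflin-St Jeor (male): BMR = 10(123) + 6.25(157) − 5(36) + 5 = 1230 + 981.25 − 180 + 5 = 2036.25 kcal/day.
TEE = BMR × activity factor = 2036.25 × 1.65 = 3359.8125 kcal/day.
Apply stress factor: 3359.8125 × 1.6 = 5375.7 kcal/day.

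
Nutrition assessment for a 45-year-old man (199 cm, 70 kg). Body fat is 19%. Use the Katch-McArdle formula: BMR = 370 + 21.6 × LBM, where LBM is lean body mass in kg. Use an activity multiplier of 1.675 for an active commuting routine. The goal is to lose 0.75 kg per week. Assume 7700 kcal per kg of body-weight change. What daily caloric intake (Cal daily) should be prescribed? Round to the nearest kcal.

1846 Cal daily

LBM = 70 × (1 − 0.19) = 56.7 kg. Katch-McArdle: BMR = 370 + 21.6 × 56.7 = 1594.72 kcal/day.
TEE = 1594.72 × 1.675 = 2671.156 kcal/day.
Required daily deficit = 0.75 × 7700 ÷ 7 = 825 kcal/day.
Target intake = 2671.156 − 825 = 1846.156 kcal/day.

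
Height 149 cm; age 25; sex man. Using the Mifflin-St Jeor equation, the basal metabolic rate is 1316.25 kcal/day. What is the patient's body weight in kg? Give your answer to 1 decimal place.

1316.25 = 10·W + 6.25(149) − 5(25) + 5
10·W = 1316.25 − 811.25 = 505, so W = 50.5 kg.

50.5 kg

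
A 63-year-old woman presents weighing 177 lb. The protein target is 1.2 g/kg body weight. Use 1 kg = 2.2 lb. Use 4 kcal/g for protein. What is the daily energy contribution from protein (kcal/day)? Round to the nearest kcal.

Weight in kg = 177 ÷ 2.2 = 80.4545 kg.
Protein = 1.2 g/kg × 80.4545 kg = 96.5455 g/day.
Protein energy = 96.5455 g × 4 kcal/g = 386.1818 kcal/day.

386 kcal/day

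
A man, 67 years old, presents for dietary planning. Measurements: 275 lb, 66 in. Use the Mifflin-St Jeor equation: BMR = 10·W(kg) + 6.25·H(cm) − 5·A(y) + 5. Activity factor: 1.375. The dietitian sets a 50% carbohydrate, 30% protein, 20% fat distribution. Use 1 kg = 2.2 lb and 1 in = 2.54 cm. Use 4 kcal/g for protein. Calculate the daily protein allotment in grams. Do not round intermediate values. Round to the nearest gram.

Convert to metric: weight = 275 ÷ 2.2 = 125 kg; height = 66 × 2.54 = 167.64 cm.
Mifflin-St Jeor (male): BMR = 10(125) + 6.25(167.64) − 5(67) + 5 = 1250 + 1047.75 − 335 + 5 = 1967.75 kcal/day.
TEE = 1967.75 × 1.375 = 2705.6563 kcal/day.
Protein energy = 30% × 2705.6563 = 811.6969 kcal.
Protein = 811.6969 ÷ 4 kcal/g = 202.9242 g.

203 g/day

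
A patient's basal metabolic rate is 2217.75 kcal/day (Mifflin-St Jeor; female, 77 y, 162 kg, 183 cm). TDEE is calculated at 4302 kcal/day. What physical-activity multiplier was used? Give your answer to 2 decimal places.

Activity factor = TEE ÷ BMR = 4302 ÷ 2217.75 = 1.94.

1.94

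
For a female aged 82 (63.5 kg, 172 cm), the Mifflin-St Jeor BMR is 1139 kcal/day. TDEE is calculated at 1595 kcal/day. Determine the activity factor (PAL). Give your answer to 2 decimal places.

Activity factor = TEE ÷ BMR = 1595 ÷ 1139 = 1.4.

1.40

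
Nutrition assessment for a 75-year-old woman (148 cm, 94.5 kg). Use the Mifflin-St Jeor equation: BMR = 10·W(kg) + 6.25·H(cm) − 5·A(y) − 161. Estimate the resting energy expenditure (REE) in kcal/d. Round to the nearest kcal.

1334 kcal/d

Mifflin-St Jeor (female): BMR = 10(94.5) + 6.25(148) − 5(75) − 161 = 945 + 925 − 375 − 161 = 1334 kcal/day.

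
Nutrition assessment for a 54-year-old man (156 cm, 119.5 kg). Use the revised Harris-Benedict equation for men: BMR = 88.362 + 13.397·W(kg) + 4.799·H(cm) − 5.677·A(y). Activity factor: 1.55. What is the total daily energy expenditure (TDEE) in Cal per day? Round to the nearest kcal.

Harris-Benedict: BMR = 88.362 + 13.397(119.5) + 4.799(156) − 5.677(54) = 2131.3895 kcal/day.
TEE = BMR × activity factor = 2131.3895 × 1.55 = 3303.6537 kcal/day.

3304 Cal per day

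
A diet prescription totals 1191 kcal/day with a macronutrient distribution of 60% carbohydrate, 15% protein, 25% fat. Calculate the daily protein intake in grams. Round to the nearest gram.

Protein energy = 15% × 1191 = 178.65 kcal.
At 4 kcal/g: 178.65 ÷ 4 = 44.6625 g.

45 g/day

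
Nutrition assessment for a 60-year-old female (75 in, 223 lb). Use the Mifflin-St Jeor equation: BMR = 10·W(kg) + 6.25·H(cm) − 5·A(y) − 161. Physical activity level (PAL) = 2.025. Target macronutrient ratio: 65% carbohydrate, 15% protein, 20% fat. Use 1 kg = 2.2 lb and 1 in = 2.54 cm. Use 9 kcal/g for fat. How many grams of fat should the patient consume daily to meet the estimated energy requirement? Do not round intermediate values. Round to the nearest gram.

Convert to metric: weight = 223 ÷ 2.2 = 101.3636 kg; height = 75 × 2.54 = 190.5 cm.
Mifflin-St Jeor (female): BMR = 10(101.3636) + 6.25(190.5) − 5(60) − 161 = 1013.6364 + 1190.625 − 300 − 161 = 1743.2614 kcal/day.
TEE = 1743.2614 × 2.025 = 3530.1043 kcal/day.
Fat energy = 20% × 3530.1043 = 706.0209 kcal.
Fat = 706.0209 ÷ 9 kcal/g = 78.4468 g.

78 g/day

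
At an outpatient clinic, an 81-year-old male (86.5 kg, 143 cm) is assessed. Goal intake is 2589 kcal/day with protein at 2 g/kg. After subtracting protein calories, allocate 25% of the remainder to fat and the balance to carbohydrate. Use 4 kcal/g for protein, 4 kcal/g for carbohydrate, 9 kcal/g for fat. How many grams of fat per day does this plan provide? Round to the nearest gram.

Protein = 2 × 86.5 = 173 g → 173 × 4 = 692 kcal.
Non-protein calories = 2589 − 692 = 1897 kcal.
Fat: 25% × 1897 = 474.25 kcal; carbohydrate: 1422.75 kcal.
Fat: 474.25 kcal ÷ 9 kcal/g = 52.6944 g.

53 g/day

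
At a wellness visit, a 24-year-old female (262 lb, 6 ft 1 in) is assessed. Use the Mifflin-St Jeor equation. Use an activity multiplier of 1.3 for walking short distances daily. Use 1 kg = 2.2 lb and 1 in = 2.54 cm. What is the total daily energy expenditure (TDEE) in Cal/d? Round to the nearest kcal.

Convert to metric: weight = 262 ÷ 2.2 = 119.0909 kg; height = (6×12 + 1) × 2.54 = 73 × 2.54 = 185.42 cm.
Mifflin-St Jeor (female): BMR = 10(119.0909) + 6.25(185.42) − 5(24) − 161 = 1190.9091 + 1158.875 − 120 − 161 = 2068.7841 kcal/day.
TEE = BMR × activity factor = 2068.7841 × 1.3 = 2689.4193 kcal/day.

2689 Cal/d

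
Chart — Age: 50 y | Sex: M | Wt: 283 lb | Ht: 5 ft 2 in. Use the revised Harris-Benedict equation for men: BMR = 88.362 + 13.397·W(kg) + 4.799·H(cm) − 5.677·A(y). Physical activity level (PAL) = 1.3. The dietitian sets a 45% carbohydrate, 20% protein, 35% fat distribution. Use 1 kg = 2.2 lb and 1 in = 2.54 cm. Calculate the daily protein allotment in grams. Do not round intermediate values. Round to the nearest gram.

Convert to metric: weight = 283 ÷ 2.2 = 128.6364 kg; height = (5×12 + 2) × 2.54 = 62 × 2.54 = 157.48 cm.
Harris-Benedict: BMR = 88.362 + 13.397(128.6364) + 4.799(157.48) − 5.677(50) = 2283.5999 kcal/day.
TEE = 2283.5999 × 1.3 = 2968.6798 kcal/day.
Protein energy = 20% × 2968.6798 = 593.736 kcal.
Protein = 593.736 ÷ 4 kcal/g = 148.434 g.

148 g/day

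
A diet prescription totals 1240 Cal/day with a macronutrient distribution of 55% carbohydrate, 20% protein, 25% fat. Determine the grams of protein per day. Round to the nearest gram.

Protein energy = 20% × 1240 = 248 kcal.
At 4 kcal/g: 248 ÷ 4 = 62 g.

62 g/day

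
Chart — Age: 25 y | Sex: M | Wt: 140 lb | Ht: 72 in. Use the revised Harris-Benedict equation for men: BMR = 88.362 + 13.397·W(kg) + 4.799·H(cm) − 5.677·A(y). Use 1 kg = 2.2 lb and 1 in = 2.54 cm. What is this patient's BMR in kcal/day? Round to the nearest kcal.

Convert to metric: weight = 140 ÷ 2.2 = 63.6364 kg; height = 72 × 2.54 = 182.88 cm.
Harris-Benedict: BMR = 88.362 + 13.397(63.6364) + 4.799(182.88) − 5.677(25) = 1676.6145 kcal/day.

1677 kcal/day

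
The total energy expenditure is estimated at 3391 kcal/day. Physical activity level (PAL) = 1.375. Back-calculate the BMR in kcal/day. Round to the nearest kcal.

2466 kcal/day

BMR = TEE ÷ activity factor = 3391 ÷ 1.375 = 2466.1818 kcal/day.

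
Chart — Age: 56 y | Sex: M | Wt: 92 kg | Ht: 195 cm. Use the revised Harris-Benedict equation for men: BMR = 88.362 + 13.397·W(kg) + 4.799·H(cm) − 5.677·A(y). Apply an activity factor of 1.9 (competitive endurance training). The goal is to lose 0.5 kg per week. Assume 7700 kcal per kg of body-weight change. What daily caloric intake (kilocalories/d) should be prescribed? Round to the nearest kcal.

3134 kilocalories/d

Harris-Benedict: BMR = 88.362 + 13.397(92) + 4.799(195) − 5.677(56) = 1938.779 kcal/day.
TEE = 1938.779 × 1.9 = 3683.6801 kcal/day.
Required daily deficit = 0.5 × 7700 ÷ 7 = 550 kcal/day.
Target intake = 3683.6801 − 550 = 3133.6801 kcal/day.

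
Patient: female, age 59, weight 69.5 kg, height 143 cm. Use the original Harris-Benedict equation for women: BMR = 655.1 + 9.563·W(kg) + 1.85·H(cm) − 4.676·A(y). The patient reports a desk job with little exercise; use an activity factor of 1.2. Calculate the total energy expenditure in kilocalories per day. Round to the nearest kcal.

Harris-Benedict: BMR = 655.1 + 9.563(69.5) + 1.85(143) − 4.676(59) = 1308.3945 kcal/day.
TEE = BMR × activity factor = 1308.3945 × 1.2 = 1570.0734 kcal/day.

1570 kilocalories per day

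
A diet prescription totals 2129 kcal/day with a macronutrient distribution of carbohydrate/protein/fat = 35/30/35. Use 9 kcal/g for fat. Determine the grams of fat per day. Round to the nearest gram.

Fat energy = 35% × 2129 = 745.15 kcal.
At 9 kcal/g: 745.15 ÷ 9 = 82.7944 g.

83 g/day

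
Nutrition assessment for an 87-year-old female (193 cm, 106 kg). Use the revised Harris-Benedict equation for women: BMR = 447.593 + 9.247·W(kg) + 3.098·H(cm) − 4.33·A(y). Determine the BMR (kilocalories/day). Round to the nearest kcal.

Harris-Benedict: BMR = 447.593 + 9.247(106) + 3.098(193) − 4.33(87) = 1648.979 kcal/day.

1649 kilocalories/day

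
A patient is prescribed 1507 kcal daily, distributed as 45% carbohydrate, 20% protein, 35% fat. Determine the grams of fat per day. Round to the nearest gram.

59 g/day

Fat energy = 35% × 1507 = 527.45 kcal.
At 9 kcal/g: 527.45 ÷ 9 = 58.6056 g.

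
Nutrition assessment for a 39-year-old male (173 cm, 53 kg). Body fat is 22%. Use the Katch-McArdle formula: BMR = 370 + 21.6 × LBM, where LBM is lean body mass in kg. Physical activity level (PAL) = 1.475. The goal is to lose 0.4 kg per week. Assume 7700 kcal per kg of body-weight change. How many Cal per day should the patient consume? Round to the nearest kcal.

1423 Cal per day

LBM = 53 × (1 − 0.22) = 41.34 kg. Katch-McArdle: BMR = 370 + 21.6 × 41.34 = 1262.944 kcal/day.
TEE = 1262.944 × 1.475 = 1862.8424 kcal/day.
Required daily deficit = 0.4 × 7700 ÷ 7 = 440 kcal/day.
Target intake = 1862.8424 − 440 = 1422.8424 kcal/day.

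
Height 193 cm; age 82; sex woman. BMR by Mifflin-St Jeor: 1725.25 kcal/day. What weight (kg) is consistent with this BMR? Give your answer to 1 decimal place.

109.0 kg

1725.25 = 10·W + 6.25(193) − 5(82) − 161
10·W = 1725.25 − 635.25 = 1090, so W = 109 kg.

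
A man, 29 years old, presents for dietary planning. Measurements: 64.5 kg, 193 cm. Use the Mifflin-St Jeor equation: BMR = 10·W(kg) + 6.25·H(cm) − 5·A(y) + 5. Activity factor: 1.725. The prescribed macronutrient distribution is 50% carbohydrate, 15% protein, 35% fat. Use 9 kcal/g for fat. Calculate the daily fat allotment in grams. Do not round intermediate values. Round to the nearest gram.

115 g/day

Mifflin-St Jeor (male): BMR = 10(64.5) + 6.25(193) − 5(29) + 5 = 645 + 1206.25 − 145 + 5 = 1711.25 kcal/day.
TEE = 1711.25 × 1.725 = 2951.9063 kcal/day.
Fat energy = 35% × 2951.9063 = 1033.1672 kcal.
Fat = 1033.1672 ÷ 9 kcal/g = 114.7964 g.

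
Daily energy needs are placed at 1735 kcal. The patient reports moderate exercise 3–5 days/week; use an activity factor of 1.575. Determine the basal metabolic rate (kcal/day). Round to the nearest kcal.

1102 kcal/day

BMR = TEE ÷ activity factor = 1735 ÷ 1.575 = 1101.5873 kcal/day.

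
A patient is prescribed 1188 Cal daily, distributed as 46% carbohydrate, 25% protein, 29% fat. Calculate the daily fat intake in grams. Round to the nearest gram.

Fat energy = 29% × 1188 = 344.52 kcal.
At 9 kcal/g: 344.52 ÷ 9 = 38.28 g.

38 g/day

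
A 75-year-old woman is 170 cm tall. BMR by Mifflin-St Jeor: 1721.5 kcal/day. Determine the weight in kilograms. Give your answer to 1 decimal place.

1721.5 = 10·W + 6.25(170) − 5(75) − 161
10·W = 1721.5 − 526.5 = 1195, so W = 119.5 kg.

119.5 kg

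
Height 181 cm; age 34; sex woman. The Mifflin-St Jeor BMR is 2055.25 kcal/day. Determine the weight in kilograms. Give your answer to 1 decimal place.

2055.25 = 10·W + 6.25(181) − 5(34) − 161
10·W = 2055.25 − 800.25 = 1255, so W = 125.5 kg.

125.5 kg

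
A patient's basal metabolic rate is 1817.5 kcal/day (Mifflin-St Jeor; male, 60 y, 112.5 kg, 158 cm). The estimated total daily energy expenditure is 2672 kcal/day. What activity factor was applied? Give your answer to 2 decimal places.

Activity factor = TEE ÷ BMR = 2672 ÷ 1817.5 = 1.47.

1.47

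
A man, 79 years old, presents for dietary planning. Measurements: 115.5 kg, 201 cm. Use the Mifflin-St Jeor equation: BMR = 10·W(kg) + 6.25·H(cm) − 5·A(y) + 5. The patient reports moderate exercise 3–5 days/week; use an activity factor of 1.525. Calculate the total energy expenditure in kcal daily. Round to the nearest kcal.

Mifflin-St Jeor (male): BMR = 10(115.5) + 6.25(201) − 5(79) + 5 = 1155 + 1256.25 − 395 + 5 = 2021.25 kcal/day.
TEE = BMR × activity factor = 2021.25 × 1.525 = 3082.4063 kcal/day.

3082 kcal daily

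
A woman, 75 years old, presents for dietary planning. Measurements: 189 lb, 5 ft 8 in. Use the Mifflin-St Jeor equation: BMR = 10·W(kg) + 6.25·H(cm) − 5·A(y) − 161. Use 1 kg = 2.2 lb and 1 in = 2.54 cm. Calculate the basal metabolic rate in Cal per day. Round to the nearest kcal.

1403 Cal per day

Convert to metric: weight = 189 ÷ 2.2 = 85.9091 kg; height = (5×12 + 8) × 2.54 = 68 × 2.54 = 172.72 cm.
Mifflin-St Jeor (female): BMR = 10(85.9091) + 6.25(172.72) − 5(75) − 161 = 859.0909 + 1079.5 − 375 − 161 = 1402.5909 kcal/day.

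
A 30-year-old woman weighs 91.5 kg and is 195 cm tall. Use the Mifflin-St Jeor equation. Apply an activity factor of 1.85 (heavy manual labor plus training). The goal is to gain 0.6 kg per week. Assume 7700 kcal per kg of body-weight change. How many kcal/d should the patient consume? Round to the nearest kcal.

Mifflin-St Jeor (female): BMR = 10(91.5) + 6.25(195) − 5(30) − 161 = 915 + 1218.75 − 150 − 161 = 1822.75 kcal/day.
TEE = 1822.75 × 1.85 = 3372.0875 kcal/day.
Required daily surplus = 0.6 × 7700 ÷ 7 = 660 kcal/day.
Target intake = 3372.0875 + 660 = 4032.0875 kcal/day.

4032 kcal/d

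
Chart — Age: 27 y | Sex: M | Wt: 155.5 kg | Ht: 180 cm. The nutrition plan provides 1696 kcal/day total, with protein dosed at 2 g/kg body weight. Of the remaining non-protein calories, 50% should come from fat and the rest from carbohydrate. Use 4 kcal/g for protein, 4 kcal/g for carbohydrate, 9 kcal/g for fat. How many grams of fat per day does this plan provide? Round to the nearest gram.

25 g/day

Protein = 2 × 155.5 = 311 g → 311 × 4 = 1244 kcal.
Non-protein calories = 1696 − 1244 = 452 kcal.
Fat: 50% × 452 = 226 kcal; carbohydrate: 226 kcal.
Fat: 226 kcal ÷ 9 kcal/g = 25.1111 g.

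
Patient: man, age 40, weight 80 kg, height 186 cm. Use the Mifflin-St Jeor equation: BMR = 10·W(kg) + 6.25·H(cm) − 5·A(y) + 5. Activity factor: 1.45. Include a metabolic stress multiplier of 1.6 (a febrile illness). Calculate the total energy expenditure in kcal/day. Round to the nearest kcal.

4101 kcal/day

Mifflin-St Jeor (male): BMR = 10(80) + 6.25(186) − 5(40) + 5 = 800 + 1162.5 − 200 + 5 = 1767.5 kcal/day.
TEE = BMR × activity factor = 1767.5 × 1.45 = 2562.875 kcal/day.
Apply stress factor: 2562.875 × 1.6 = 4100.6 kcal/day.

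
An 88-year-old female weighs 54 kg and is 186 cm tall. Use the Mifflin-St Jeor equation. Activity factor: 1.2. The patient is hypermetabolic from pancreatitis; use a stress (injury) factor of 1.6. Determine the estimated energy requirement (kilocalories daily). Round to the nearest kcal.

2115 kilocalories daily

Mifflin-St Jeor (female): BMR = 10(54) + 6.25(186) − 5(88) − 161 = 540 + 1162.5 − 440 − 161 = 1101.5 kcal/day.
TEE = BMR × activity factor = 1101.5 × 1.2 = 1321.8 kcal/day.
Apply stress factor: 1321.8 × 1.6 = 2114.88 kcal/day.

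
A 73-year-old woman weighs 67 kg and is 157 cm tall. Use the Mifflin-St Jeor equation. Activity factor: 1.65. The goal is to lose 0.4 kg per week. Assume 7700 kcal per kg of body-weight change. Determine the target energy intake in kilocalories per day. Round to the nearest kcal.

Mifflin-St Jeor (female): BMR = 10(67) + 6.25(157) − 5(73) − 161 = 670 + 981.25 − 365 − 161 = 1125.25 kcal/day.
TEE = 1125.25 × 1.65 = 1856.6625 kcal/day.
Required daily deficit = 0.4 × 7700 ÷ 7 = 440 kcal/day.
Target intake = 1856.6625 − 440 = 1416.6625 kcal/day.

1417 kilocalories per day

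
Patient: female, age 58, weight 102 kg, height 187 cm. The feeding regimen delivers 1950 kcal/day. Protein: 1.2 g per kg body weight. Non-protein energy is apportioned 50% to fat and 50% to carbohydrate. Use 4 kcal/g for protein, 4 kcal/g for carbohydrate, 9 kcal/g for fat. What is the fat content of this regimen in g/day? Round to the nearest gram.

81 g/day

Protein = 1.2 × 102 = 122.4 g → 122.4 × 4 = 489.6 kcal.
Non-protein calories = 1950 − 489.6 = 1460.4 kcal.
Fat: 50% × 1460.4 = 730.2 kcal; carbohydrate: 730.2 kcal.
Fat: 730.2 kcal ÷ 9 kcal/g = 81.1333 g.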